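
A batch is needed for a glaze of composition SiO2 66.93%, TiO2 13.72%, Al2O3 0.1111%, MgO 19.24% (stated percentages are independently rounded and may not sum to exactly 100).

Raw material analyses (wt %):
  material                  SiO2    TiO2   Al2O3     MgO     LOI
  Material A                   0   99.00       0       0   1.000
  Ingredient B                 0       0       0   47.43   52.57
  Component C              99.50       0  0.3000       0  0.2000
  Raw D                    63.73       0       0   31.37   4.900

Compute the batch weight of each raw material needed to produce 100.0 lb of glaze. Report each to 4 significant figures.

Batch per 100.0 lb glaze:
  Material A: 13.86 lb
  Ingredient B: 9.346 lb
  Component C: 37.03 lb
  Raw D: 47.20 lb
Total batch = 107.4 lb; LOI loss = 7.439 lb; yield = 93.08%

The intermediate values are printed, rounded to four significant figures, within the worked lines; full float precision is maintained through every step — a single rounding finalizes each reported figure — all derived quantities, which include glass mass, four oxide percentages, LOI, totals, yield, are carried in full precision, as they appear in the question or the answer, starting from the weights at 100.0 lb of glass.
The oxide mass targets at 100.0 lb glaze:
  SiO2: 66.93% × 100.0 = 66.93 lb
  TiO2: 13.72% × 100.0 = 13.72 lb
  Al2O3: 0.1111% × 100.0 = 0.1111 lb
  MgO: 19.24% × 100.0 = 19.24 lb
Verifying the oxide balance applying the batch weights above, under the basis named above (delivered sums recover each target modulo rounding of the values):
  SiO2: 37.03·0.9950 + 47.20·0.6373 = 66.93 lb (target 66.93 lb)
  TiO2: 13.86·0.9900 = 13.72 lb (target 13.72 lb)
  Al2O3: 37.03·0.003000 = 0.1111 lb (target 0.1111 lb)
  MgO: 9.346·0.4743 + 47.20·0.3137 = 19.24 lb (target 19.24 lb)
Auditing the glass mass value: net batch after ignition = 100.0 lb (targets for the oxides total 100.0 lb; stated basis 100.0 lb — rounding explains the deltas).
Summing the batch: Σ batch = 107.4 lb; LOI loss = Σ batch·LOI = 7.439 lb; glass ÷ batch gives a yield of 93.08%.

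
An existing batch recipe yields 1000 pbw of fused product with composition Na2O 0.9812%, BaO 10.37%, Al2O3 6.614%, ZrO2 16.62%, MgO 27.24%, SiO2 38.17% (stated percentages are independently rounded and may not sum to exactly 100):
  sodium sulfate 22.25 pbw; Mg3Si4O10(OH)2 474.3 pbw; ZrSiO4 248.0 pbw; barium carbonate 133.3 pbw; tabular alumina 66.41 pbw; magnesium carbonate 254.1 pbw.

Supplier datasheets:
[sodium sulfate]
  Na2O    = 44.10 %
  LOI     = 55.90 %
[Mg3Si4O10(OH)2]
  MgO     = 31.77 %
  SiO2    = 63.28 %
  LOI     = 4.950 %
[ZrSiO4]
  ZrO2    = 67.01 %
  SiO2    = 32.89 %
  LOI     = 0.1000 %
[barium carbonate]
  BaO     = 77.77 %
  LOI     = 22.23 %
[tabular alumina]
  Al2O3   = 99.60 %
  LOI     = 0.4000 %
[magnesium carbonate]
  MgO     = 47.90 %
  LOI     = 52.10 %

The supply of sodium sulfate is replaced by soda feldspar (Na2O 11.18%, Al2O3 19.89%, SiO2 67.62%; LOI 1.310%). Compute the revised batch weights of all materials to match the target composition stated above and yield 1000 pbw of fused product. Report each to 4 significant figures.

The intermediate values are shown rounded to four significant figures at each printed step. Full float precision is held at each step; a single rounding yields every reported figure; derived quantities are carried starting from the weights for 1000 pbw of glass at full precision (the totals, net glass mass, ignition loss, the six compositions, yield), precisely as stated by problem or answer.
Target oxide masses per 1000 pbw fused product:
  Na2O: 0.9812% × 1000 = 9.812 pbw
  BaO: 10.37% × 1000 = 103.7 pbw
  Al2O3: 6.614% × 1000 = 66.14 pbw
  ZrO2: 16.62% × 1000 = 166.2 pbw
  MgO: 27.24% × 1000 = 272.4 pbw
  SiO2: 38.17% × 1000 = 381.7 pbw
Balance tally, oxide-wise, given the weights on record, for the quoted basis mass (sums match the target masses given rounding of the digits):
  Na2O: 87.76·0.1118 = 9.812 pbw (target 9.812 pbw)
  BaO: 133.3·0.7777 = 103.7 pbw (target 103.7 pbw)
  Al2O3: 87.76·0.1989 + 48.88·0.9960 = 66.14 pbw (target 66.14 pbw)
  ZrO2: 248.0·0.6701 = 166.2 pbw (target 166.2 pbw)
  MgO: 380.5·0.3177 + 316.3·0.4790 = 272.4 pbw (target 272.4 pbw)
  SiO2: 87.76·0.6762 + 380.5·0.6328 + 248.0·0.3289 = 381.7 pbw (target 381.7 pbw)
Glass-mass sanity pass: Σ batch − LOI loss = 999.9 pbw (summing oxide targets gives 1000 pbw; stated basis 1000 pbw — a pure rounding effect).
Batch total: Σ batch = 1215 pbw; the LOI term Σ batch·LOI equals 214.9 pbw; glass ÷ batch gives a yield of 82.31%.

Revised batch per 1000 pbw fused product:
  soda feldspar: 87.76 pbw
  Mg3Si4O10(OH)2: 380.5 pbw
  ZrSiO4: 248.0 pbw
  barium carbonate: 133.3 pbw
  tabular alumina: 48.88 pbw
  magnesium carbonate: 316.3 pbw
Total batch = 1215 pbw; LOI loss = 214.9 pbw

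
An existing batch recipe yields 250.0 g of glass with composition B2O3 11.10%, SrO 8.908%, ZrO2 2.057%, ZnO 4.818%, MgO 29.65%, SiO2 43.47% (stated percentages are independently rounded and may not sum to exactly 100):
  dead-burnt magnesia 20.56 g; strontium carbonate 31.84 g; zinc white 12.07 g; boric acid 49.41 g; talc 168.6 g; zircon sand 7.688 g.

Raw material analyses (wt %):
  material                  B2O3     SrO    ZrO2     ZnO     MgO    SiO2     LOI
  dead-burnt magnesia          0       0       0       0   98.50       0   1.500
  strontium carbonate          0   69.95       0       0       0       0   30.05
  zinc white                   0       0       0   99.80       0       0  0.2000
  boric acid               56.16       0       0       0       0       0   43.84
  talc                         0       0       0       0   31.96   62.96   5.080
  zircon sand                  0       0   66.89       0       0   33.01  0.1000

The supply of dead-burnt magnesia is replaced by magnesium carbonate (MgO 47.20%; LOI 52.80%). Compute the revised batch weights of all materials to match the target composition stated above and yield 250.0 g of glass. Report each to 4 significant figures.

Revised batch per 250.0 g glass:
  magnesium carbonate: 42.90 g
  strontium carbonate: 31.84 g
  zinc white: 12.07 g
  boric acid: 49.41 g
  talc: 168.6 g
  zircon sand: 7.688 g
Total batch = 312.5 g; LOI loss = 62.48 g

In-progress results are shown rounded to 4 significant digits when written out. All internal work keeps full precision in all steps. Every reported value undergoes a single rounding; derived quantities, which include the yield, six oxide percentages, ignition loss, glass mass, totals, are carried at exact precision, as they appear in the question or the answer, using the weight values per 250.0 g of glass.
The oxide mass targets at 250.0 g glass:
  B2O3: 11.10% × 250.0 = 27.75 g
  SrO: 8.908% × 250.0 = 22.27 g
  ZrO2: 2.057% × 250.0 = 5.142 g
  ZnO: 4.818% × 250.0 = 12.04 g
  MgO: 29.65% × 250.0 = 74.12 g
  SiO2: 43.47% × 250.0 = 108.7 g
Checking each oxide sum working from each reported weight, for the quoted basis mass (every target is met by its sum exact up to rounding of places):
  B2O3: 49.41·0.5616 = 27.75 g (target 27.75 g)
  SrO: 31.84·0.6995 = 22.27 g (target 22.27 g)
  ZrO2: 7.688·0.6689 = 5.143 g (target 5.142 g)
  ZnO: 12.07·0.9980 = 12.05 g (target 12.04 g)
  MgO: 42.90·0.4720 + 168.6·0.3196 = 74.13 g (target 74.12 g)
  SiO2: 168.6·0.6296 + 7.688·0.3301 = 108.7 g (target 108.7 g)
Mass balance on the glass: total charge less LOI = 250.0 g (targets for the oxides total 250.0 g; stated basis 250.0 g — differing by rounding only).
Batch total: Σ batch = 312.5 g; ignition loss, Σ(batch × LOI) = 62.48 g; yield, glass over the total, = 80.01%.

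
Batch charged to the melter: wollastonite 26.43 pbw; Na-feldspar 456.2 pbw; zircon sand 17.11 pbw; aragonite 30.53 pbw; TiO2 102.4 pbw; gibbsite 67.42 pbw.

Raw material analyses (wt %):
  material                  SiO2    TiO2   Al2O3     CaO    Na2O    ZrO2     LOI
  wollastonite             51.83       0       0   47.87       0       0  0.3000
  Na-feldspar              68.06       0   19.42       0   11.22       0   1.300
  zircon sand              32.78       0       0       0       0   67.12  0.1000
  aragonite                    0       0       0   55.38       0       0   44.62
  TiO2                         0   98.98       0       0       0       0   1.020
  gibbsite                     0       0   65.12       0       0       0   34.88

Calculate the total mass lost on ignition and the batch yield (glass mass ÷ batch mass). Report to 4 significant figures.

LOI loss = 44.21 pbw; glass = 655.9 pbw; yield = 93.69%

Each numeric step maintains full precision through every step. Intermediates appear (rounded to 4 significant figures) across the worked steps. Each reported number carries a single rounding. All derived quantities are rebuilt in full float precision (glass mass, six oxide percentages, ignition loss, yield, totals) starting from the weights at 655.9 pbw of glass as set out in problem or answer.
Each material's LOI contribution:
  wollastonite: 26.43 × 0.003000 = 0.07929 pbw
  Na-feldspar: 456.2 × 0.01300 = 5.931 pbw
  zircon sand: 17.11 × 0.001000 = 0.01711 pbw
  aragonite: 30.53 × 0.4462 = 13.62 pbw
  TiO2: 102.4 × 0.01020 = 1.044 pbw
  gibbsite: 67.42 × 0.3488 = 23.52 pbw
Total LOI = 44.21 pbw
Glass = batch − LOI = 700.1 − 44.21 = 655.9 pbw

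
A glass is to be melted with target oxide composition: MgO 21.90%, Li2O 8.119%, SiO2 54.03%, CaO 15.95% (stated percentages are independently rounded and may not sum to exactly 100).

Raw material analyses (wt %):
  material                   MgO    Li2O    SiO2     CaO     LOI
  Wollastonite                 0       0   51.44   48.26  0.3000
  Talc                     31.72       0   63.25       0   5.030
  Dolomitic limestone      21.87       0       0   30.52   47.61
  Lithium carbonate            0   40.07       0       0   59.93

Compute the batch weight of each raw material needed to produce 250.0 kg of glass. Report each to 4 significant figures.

Batch per 250.0 kg glass:
  Wollastonite: 68.84 kg
  Talc: 157.6 kg
  Dolomitic limestone: 21.80 kg
  Lithium carbonate: 50.66 kg
Total batch = 298.9 kg; LOI loss = 48.87 kg; yield = 83.65%

Every computation runs at full precision through the solve. Working values are printed rounded to 4 significant digits across the worked steps. Each reported result is rounded a single time. All derived quantities (totals, glass mass, the four compositions, LOI, yield) are computed from the weighed amounts at 250.0 kg of glass at full precision, precisely as stated by the problem or answer text.
The oxide mass targets at 250.0 kg glass:
  MgO: 21.90% × 250.0 = 54.75 kg
  Li2O: 8.119% × 250.0 = 20.30 kg
  SiO2: 54.03% × 250.0 = 135.1 kg
  CaO: 15.95% × 250.0 = 39.88 kg
Mass-balance tally per oxide applying the batch weights above, at the basis given (sum by sum, the targets are met up to rounding of the answer):
  MgO: 157.6·0.3172 + 21.80·0.2187 = 54.76 kg (target 54.75 kg)
  Li2O: 50.66·0.4007 = 20.30 kg (target 20.30 kg)
  SiO2: 68.84·0.5144 + 157.6·0.6325 = 135.1 kg (target 135.1 kg)
  CaO: 68.84·0.4826 + 21.80·0.3052 = 39.88 kg (target 39.88 kg)
Auditing the glass mass value: total charge less LOI = 250.0 kg (the Σ of target masses is 250.0 kg; stated basis 250.0 kg — gaps are rounding artifacts).
Batch total: Σ batch = 298.9 kg; LOI loss = Σ batch·LOI = 48.87 kg; yield = glass ÷ total batch = 83.65%.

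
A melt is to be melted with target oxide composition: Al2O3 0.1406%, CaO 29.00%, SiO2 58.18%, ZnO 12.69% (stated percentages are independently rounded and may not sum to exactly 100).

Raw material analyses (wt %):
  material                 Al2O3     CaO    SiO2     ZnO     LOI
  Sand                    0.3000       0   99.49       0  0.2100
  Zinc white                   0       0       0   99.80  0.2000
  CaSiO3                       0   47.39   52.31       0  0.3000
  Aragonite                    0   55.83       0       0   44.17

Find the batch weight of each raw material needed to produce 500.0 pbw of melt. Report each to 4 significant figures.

The working math runs at full precision all the way through. The intermediate values are shown, with 4-significant-digit rounding, on the page — every reported value is rounded only once; all derived quantities are recomputed in exact precision (ignition loss, the yield, net glass mass, the totals, four oxide percentages) using the weight values at 500.0 pbw of glass, as quoted within the problem or answer text.
Oxide-by-oxide targets in 500.0 pbw melt:
  Al2O3: 0.1406% × 500.0 = 0.7030 pbw
  CaO: 29.00% × 500.0 = 145.0 pbw
  SiO2: 58.18% × 500.0 = 290.9 pbw
  ZnO: 12.69% × 500.0 = 63.45 pbw
A balance pass over the oxides, per the reported batch figures, for the quoted basis mass (oxide sums agree with the targets up to rounding of the answer):
  Al2O3: 234.3·0.003000 = 0.7029 pbw (target 0.7030 pbw)
  CaO: 110.4·0.4739 + 166.0·0.5583 = 145.0 pbw (target 145.0 pbw)
  SiO2: 234.3·0.9949 + 110.4·0.5231 = 290.9 pbw (target 290.9 pbw)
  ZnO: 63.58·0.9980 = 63.45 pbw (target 63.45 pbw)
Glass-mass bookkeeping: batch total minus LOI = 500.0 pbw (summing oxide targets gives 500.1 pbw; the stated basis being 500.0 pbw — gaps are rounding artifacts).
Batch total: Σ batch = 574.3 pbw; LOI removed, Σ of batch·LOI: 74.27 pbw; glass ÷ batch gives a yield of 87.07%.

Batch per 500.0 pbw melt:
  Sand: 234.3 pbw
  Zinc white: 63.58 pbw
  CaSiO3: 110.4 pbw
  Aragonite: 166.0 pbw
Total batch = 574.3 pbw; LOI loss = 74.27 pbw; yield = 87.07%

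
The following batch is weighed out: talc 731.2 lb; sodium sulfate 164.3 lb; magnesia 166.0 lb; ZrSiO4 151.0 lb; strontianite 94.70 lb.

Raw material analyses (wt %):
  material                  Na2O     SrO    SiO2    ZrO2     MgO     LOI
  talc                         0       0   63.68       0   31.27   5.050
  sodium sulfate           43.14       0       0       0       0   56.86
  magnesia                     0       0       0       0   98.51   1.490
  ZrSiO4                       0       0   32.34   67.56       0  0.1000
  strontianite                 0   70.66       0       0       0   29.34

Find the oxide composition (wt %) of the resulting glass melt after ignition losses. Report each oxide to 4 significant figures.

Glass mass = 1146 lb (batch 1307 − LOI 160.8).
Composition: Na2O 6.183%, SrO 5.837%, SiO2 44.87%, ZrO2 8.898%, MgO 34.21%

The intermediate values are displayed rounded to 4 significant figures between the steps. Every computation runs at full float precision at every stage; each reported result is rounded once only. Derived quantities are rebuilt in full precision (glass mass, five oxide percentages, LOI, totals, yield) using the weight values per 1146 lb of glass as quoted within problem or answer.
What the batch supplies per oxide:
  Na2O: 164.3·0.4314 = 70.88 lb
  SrO: 94.70·0.7066 = 66.92 lb
  SiO2: 731.2·0.6368 + 151.0·0.3234 = 514.5 lb
  ZrO2: 151.0·0.6756 = 102.0 lb
  MgO: 731.2·0.3127 + 166.0·0.9851 = 392.2 lb
LOI: 731.2·0.05050 + 164.3·0.5686 + 166.0·0.01490 + 151.0·0.001000 + 94.70·0.2934 = 160.8 lb
Glass mass = batch − LOI = 1307 − 160.8 = 1146 lb (= the summed oxide contributions)
wt % = oxide mass / glass mass × 100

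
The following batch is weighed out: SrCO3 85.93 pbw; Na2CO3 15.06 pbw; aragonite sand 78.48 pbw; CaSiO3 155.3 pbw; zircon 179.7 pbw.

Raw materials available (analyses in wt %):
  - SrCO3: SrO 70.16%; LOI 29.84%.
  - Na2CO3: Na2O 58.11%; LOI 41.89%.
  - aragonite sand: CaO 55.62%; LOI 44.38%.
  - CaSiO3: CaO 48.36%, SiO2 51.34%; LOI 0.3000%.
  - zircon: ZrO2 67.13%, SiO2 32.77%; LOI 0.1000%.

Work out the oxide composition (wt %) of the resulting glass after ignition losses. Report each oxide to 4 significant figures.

Each numeric step maintains full precision at every stage — mid-chain values are shown with 4-significant-digit rounding at each printed step — each reported number is rounded exactly once — all derived quantities (five oxide percentages, totals, ignition loss, glass mass, yield) are recomputed in exact precision starting from the weights for 447.0 pbw of glass, precisely as stated by the problem or the answer.
Delivered oxide masses:
  CaO: 78.48·0.5562 + 155.3·0.4836 = 118.8 pbw
  ZrO2: 179.7·0.6713 = 120.6 pbw
  SiO2: 155.3·0.5134 + 179.7·0.3277 = 138.6 pbw
  SrO: 85.93·0.7016 = 60.29 pbw
  Na2O: 15.06·0.5811 = 8.751 pbw
LOI: 85.93·0.2984 + 15.06·0.4189 + 78.48·0.4438 + 155.3·0.003000 + 179.7·0.001000 = 67.43 pbw
Glass mass = batch − LOI = 514.5 − 67.43 = 447.0 pbw (the oxide masses sum to this)
each oxide over glass, ×100, is wt %

Glass mass = 447.0 pbw (batch 514.5 − LOI 67.43).
Composition: CaO 26.56%, ZrO2 26.98%, SiO2 31.01%, SrO 13.49%, Na2O 1.958%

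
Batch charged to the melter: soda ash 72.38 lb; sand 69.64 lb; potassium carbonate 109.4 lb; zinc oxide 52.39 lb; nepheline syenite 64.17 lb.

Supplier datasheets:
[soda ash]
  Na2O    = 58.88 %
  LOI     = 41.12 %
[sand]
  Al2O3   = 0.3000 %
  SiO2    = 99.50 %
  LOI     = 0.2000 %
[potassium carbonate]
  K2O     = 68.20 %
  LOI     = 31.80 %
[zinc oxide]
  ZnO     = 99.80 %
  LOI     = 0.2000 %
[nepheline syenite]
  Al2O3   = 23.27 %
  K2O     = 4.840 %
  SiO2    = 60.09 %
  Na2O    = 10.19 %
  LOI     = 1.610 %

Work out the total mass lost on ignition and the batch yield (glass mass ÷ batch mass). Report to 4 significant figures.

All internal work keeps full float precision all the way through; in-progress results are rounded off to 4 significant figures when quoted — every reported number takes just one rounding — the derived quantities, including five oxide percentages, LOI, net glass mass, totals, yield, are re-derived from the weighed amounts on 302.2 lb of glass at full float precision, exactly as printed in problem or answer.
Material-by-material LOI:
  soda ash: 72.38 × 0.4112 = 29.76 lb
  sand: 69.64 × 0.002000 = 0.1393 lb
  potassium carbonate: 109.4 × 0.3180 = 34.79 lb
  zinc oxide: 52.39 × 0.002000 = 0.1048 lb
  nepheline syenite: 64.17 × 0.01610 = 1.033 lb
Total LOI = 65.83 lb
Glass = batch − LOI = 368.0 − 65.83 = 302.2 lb

LOI loss = 65.83 lb; glass = 302.2 lb; yield = 82.11%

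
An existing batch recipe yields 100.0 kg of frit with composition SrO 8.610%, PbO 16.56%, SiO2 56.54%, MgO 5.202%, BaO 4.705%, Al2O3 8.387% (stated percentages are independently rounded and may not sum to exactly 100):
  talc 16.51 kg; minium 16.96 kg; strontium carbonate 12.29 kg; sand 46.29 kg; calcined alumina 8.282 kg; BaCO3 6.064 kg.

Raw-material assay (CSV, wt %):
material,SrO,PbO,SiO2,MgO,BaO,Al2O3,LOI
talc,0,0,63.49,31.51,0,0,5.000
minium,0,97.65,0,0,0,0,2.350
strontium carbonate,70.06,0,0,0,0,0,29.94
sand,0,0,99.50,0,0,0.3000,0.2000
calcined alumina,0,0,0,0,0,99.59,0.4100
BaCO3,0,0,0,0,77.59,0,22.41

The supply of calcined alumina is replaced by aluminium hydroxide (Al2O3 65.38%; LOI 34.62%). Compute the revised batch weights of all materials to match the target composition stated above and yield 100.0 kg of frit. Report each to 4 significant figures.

The working math keeps full float precision in all steps — working values are printed rounded to four significant figures in the printout; every reported number is rounded just once — the derived quantities (the yield, the six compositions, ignition loss, totals, net glass mass) are recomputed in full precision using the weight values for 100.0 kg of glass as written in problem or answer.
Target masses of each oxide per 100.0 kg frit:
  SrO: 8.610% × 100.0 = 8.610 kg
  PbO: 16.56% × 100.0 = 16.56 kg
  SiO2: 56.54% × 100.0 = 56.54 kg
  MgO: 5.202% × 100.0 = 5.202 kg
  BaO: 4.705% × 100.0 = 4.705 kg
  Al2O3: 8.387% × 100.0 = 8.387 kg
Mass-balance tally per oxide given the weights on record, per the basis as stated (every target is met by its sum up to rounding of the answer):
  SrO: 12.29·0.7006 = 8.610 kg (target 8.610 kg)
  PbO: 16.96·0.9765 = 16.56 kg (target 16.56 kg)
  SiO2: 16.51·0.6349 + 46.29·0.9950 = 56.54 kg (target 56.54 kg)
  MgO: 16.51·0.3151 = 5.202 kg (target 5.202 kg)
  BaO: 6.064·0.7759 = 4.705 kg (target 4.705 kg)
  Al2O3: 46.29·0.003000 + 12.62·0.6538 = 8.390 kg (target 8.387 kg)
Auditing the glass mass value: total batch − LOI = 100.0 kg (summing oxide targets gives 100.0 kg; against the stated basis, 100.0 kg — rounding explains the deltas).
Whole-batch sum: Σ batch = 110.7 kg; LOI removed, Σ of batch·LOI: 10.72 kg; the yield ratio, glass ÷ batch: 90.32%.

Revised batch per 100.0 kg frit:
  talc: 16.51 kg
  minium: 16.96 kg
  strontium carbonate: 12.29 kg
  sand: 46.29 kg
  aluminium hydroxide: 12.62 kg
  BaCO3: 6.064 kg
Total batch = 110.7 kg; LOI loss = 10.72 kg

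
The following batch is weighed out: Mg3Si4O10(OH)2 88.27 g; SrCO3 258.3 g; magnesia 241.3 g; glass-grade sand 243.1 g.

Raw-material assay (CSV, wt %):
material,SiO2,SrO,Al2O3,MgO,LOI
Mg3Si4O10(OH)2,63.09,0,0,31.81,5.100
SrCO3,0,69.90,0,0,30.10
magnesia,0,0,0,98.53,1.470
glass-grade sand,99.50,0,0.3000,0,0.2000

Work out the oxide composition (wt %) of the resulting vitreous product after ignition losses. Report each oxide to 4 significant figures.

Each numeric step carries full float precision at all times — mid-chain values are displayed rounded to 4 significant digits between the steps — a single rounding yields each reported number — derived quantities (four oxide percentages, net glass mass, LOI, yield, totals) are recomputed at exact precision starting from the weights for 744.7 g of glass, as written in problem or answer.
Oxide masses out of the charge:
  SiO2: 88.27·0.6309 + 243.1·0.9950 = 297.6 g
  SrO: 258.3·0.6990 = 180.6 g
  Al2O3: 243.1·0.003000 = 0.7293 g
  MgO: 88.27·0.3181 + 241.3·0.9853 = 265.8 g
LOI: 88.27·0.05100 + 258.3·0.3010 + 241.3·0.01470 + 243.1·0.002000 = 86.28 g
Resulting glass, batch − LOI: 831.0 − 86.28 = 744.7 g (the oxide masses sum to this)
wt %: oxide over glass, times 100

Glass mass = 744.7 g (batch 831.0 − LOI 86.28).
Composition: SiO2 39.96%, SrO 24.25%, Al2O3 0.09793%, MgO 35.70%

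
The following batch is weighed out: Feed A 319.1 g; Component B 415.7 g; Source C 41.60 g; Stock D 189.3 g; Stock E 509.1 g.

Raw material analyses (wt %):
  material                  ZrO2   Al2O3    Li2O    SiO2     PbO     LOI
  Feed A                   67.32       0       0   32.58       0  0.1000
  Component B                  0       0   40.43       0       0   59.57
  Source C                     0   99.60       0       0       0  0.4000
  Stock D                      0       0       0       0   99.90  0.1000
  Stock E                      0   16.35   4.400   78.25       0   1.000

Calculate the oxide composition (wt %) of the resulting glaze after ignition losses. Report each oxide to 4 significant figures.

Values along the way are displayed, rounded to four significant figures, between the steps; all arithmetic maintains full precision from start to finish; every reported value receives exactly one rounding — all derived quantities are computed using the weight values per 1221 g of glass in exact precision (five oxide percentages, the totals, yield, glass mass, LOI) precisely as stated by the problem or the answer.
Delivered oxide masses:
  ZrO2: 319.1·0.6732 = 214.8 g
  Al2O3: 41.60·0.9960 + 509.1·0.1635 = 124.7 g
  Li2O: 415.7·0.4043 + 509.1·0.04400 = 190.5 g
  SiO2: 319.1·0.3258 + 509.1·0.7825 = 502.3 g
  PbO: 189.3·0.9990 = 189.1 g
LOI: 319.1·0.001000 + 415.7·0.5957 + 41.60·0.004000 + 189.3·0.001000 + 509.1·0.01000 = 253.4 g
Net of LOI, the glass mass = 1475 − 253.4 = 1221 g (= Σ oxide masses)
percent by weight: oxide/glass ×100

Glass mass = 1221 g (batch 1475 − LOI 253.4).
Composition: ZrO2 17.59%, Al2O3 10.21%, Li2O 15.59%, SiO2 41.13%, PbO 15.48%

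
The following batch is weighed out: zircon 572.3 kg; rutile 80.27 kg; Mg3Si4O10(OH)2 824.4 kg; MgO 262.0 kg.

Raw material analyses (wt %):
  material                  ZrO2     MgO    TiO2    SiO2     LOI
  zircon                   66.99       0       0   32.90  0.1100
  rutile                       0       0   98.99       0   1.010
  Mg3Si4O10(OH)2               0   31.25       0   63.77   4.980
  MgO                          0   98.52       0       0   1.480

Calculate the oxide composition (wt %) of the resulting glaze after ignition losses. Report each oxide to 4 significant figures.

Glass mass = 1693 kg (batch 1739 − LOI 46.37).
Composition: ZrO2 22.65%, MgO 30.47%, TiO2 4.695%, SiO2 42.18%

Working values are shown rounded to 4 significant digits alongside each step — exact precision is maintained end to end — a single rounding yields each reported result; the derived quantities are computed from the batch weights on 1693 kg of glass at exact precision (net glass mass, the four compositions, LOI, the yield, the totals), precisely as stated by either problem or answer.
Mass of each oxide from the mix:
  ZrO2: 572.3·0.6699 = 383.4 kg
  MgO: 824.4·0.3125 + 262.0·0.9852 = 515.7 kg
  TiO2: 80.27·0.9899 = 79.46 kg
  SiO2: 572.3·0.3290 + 824.4·0.6377 = 714.0 kg
LOI: 572.3·0.001100 + 80.27·0.01010 + 824.4·0.04980 + 262.0·0.01480 = 46.37 kg
Resulting glass, batch − LOI: 1739 − 46.37 = 1693 kg (= the summed oxide contributions)
wt % = oxide mass / glass mass × 100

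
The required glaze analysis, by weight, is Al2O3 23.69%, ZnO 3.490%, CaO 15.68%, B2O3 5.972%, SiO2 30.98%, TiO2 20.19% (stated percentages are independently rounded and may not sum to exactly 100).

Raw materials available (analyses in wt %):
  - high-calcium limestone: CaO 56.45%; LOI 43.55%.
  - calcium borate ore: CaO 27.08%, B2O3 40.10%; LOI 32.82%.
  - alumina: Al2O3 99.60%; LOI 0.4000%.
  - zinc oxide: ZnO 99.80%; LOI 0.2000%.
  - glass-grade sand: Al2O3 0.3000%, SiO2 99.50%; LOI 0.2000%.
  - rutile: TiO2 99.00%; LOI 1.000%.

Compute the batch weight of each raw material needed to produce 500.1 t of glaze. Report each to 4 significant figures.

Values along the way are printed rounded to four significant figures at each printed step; the whole derivation maintains full precision through the solve — every reported number takes a single rounding. The derived quantities (the six compositions, LOI, totals, glass mass, the yield) are computed in full precision from the batch weights at 500.1 t of glass, exactly as printed in the question or the answer.
Target oxide masses per 500.1 t glaze:
  Al2O3: 23.69% × 500.1 = 118.5 t
  ZnO: 3.490% × 500.1 = 17.45 t
  CaO: 15.68% × 500.1 = 78.42 t
  B2O3: 5.972% × 500.1 = 29.87 t
  SiO2: 30.98% × 500.1 = 154.9 t
  TiO2: 20.19% × 500.1 = 101.0 t
Oxide-by-oxide audit from the weights as reported, on the stated basis (sum by sum, the targets are met given rounding of the digits):
  Al2O3: 118.5·0.9960 + 155.7·0.003000 = 118.5 t (target 118.5 t)
  ZnO: 17.49·0.9980 = 17.46 t (target 17.45 t)
  CaO: 103.2·0.5645 + 74.48·0.2708 = 78.43 t (target 78.42 t)
  B2O3: 74.48·0.4010 = 29.87 t (target 29.87 t)
  SiO2: 155.7·0.9950 = 154.9 t (target 154.9 t)
  TiO2: 102.0·0.9900 = 101.0 t (target 101.0 t)
Auditing the glass mass value: the batch minus its LOI: 500.1 t (oxide target masses add up to 500.1 t; stated basis 500.1 t — deltas are rounding alone).
Adding the batch up: Σ batch = 571.4 t; ignition loss, Σ(batch × LOI) = 71.23 t; yield, glass over the total, = 87.53%.

Batch per 500.1 t glaze:
  high-calcium limestone: 103.2 t
  calcium borate ore: 74.48 t
  alumina: 118.5 t
  zinc oxide: 17.49 t
  glass-grade sand: 155.7 t
  rutile: 102.0 t
Total batch = 571.4 t; LOI loss = 71.23 t; yield = 87.53%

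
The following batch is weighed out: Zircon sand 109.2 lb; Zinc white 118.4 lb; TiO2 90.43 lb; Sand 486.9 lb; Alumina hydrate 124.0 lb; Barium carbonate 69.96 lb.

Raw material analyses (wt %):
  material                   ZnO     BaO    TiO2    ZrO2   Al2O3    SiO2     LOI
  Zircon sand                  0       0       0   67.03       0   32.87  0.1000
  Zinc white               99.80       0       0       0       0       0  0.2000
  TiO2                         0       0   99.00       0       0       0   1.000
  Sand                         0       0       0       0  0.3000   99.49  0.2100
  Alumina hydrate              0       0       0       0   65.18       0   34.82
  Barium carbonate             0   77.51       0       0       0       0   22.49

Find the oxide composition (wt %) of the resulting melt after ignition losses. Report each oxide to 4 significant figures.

Each numeric step holds full precision from first step to last; in-progress results are printed, rounded to 4 significant digits, in the printout. Exactly one rounding is applied to each reported result. All derived quantities, which include ignition loss, the totals, yield, the six compositions, net glass mass, are re-derived at exact precision, exactly as shown in the problem or answer text, from the batch weights per 937.7 lb of glass.
Oxide masses out of the charge:
  ZnO: 118.4·0.9980 = 118.2 lb
  BaO: 69.96·0.7751 = 54.23 lb
  TiO2: 90.43·0.9900 = 89.53 lb
  ZrO2: 109.2·0.6703 = 73.20 lb
  Al2O3: 486.9·0.003000 + 124.0·0.6518 = 82.28 lb
  SiO2: 109.2·0.3287 + 486.9·0.9949 = 520.3 lb
LOI: 109.2·0.001000 + 118.4·0.002000 + 90.43·0.01000 + 486.9·0.002100 + 124.0·0.3482 + 69.96·0.2249 = 61.18 lb
batch − LOI leaves glass = 998.9 − 61.18 = 937.7 lb (the oxide masses sum to this)
wt % = 100 × oxide mass / glass mass

Glass mass = 937.7 lb (batch 998.9 − LOI 61.18).
Composition: ZnO 12.60%, BaO 5.783%, TiO2 9.547%, ZrO2 7.806%, Al2O3 8.775%, SiO2 55.49%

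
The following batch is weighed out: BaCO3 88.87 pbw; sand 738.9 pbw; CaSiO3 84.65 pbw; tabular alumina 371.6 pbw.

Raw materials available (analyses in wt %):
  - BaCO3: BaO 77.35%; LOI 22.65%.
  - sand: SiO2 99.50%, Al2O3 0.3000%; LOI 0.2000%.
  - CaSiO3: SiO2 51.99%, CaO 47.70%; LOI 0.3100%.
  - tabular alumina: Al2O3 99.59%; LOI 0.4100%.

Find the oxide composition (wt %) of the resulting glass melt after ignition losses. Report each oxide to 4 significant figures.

The working math carries exact precision through every step — in-progress results appear with 4-significant-digit rounding across the worked steps. A single rounding finalizes each reported figure; derived quantities (the totals, the yield, the four compositions, glass mass, ignition loss) are rebuilt from the weighed amounts for 1261 pbw of glass at full float precision, exactly as shown in the problem or the answer.
Oxide masses out of the charge:
  SiO2: 738.9·0.9950 + 84.65·0.5199 = 779.2 pbw
  Al2O3: 738.9·0.003000 + 371.6·0.9959 = 372.3 pbw
  CaO: 84.65·0.4770 = 40.38 pbw
  BaO: 88.87·0.7735 = 68.74 pbw
LOI: 88.87·0.2265 + 738.9·0.002000 + 84.65·0.003100 + 371.6·0.004100 = 23.39 pbw
Resulting glass, batch − LOI: 1284 − 23.39 = 1261 pbw (consistent with Σ oxide mass)
oxide / glass × 100 gives the wt %

Glass mass = 1261 pbw (batch 1284 − LOI 23.39).
Composition: SiO2 61.81%, Al2O3 29.53%, CaO 3.203%, BaO 5.453%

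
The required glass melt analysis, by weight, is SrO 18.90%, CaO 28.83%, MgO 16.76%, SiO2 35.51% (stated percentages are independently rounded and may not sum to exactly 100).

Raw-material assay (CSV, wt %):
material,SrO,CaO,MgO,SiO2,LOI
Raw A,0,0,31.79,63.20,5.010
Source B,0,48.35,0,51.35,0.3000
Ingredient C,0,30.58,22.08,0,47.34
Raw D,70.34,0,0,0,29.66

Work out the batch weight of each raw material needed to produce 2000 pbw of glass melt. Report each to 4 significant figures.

Working values are shown, rounded to four significant figures, on the page. Exact precision is maintained at each step; a single rounding produces every reported result; the derived quantities, including glass mass, yield, totals, ignition loss, the four compositions, are carried starting from the weights at 2000 pbw of glass in full precision precisely as stated by problem or answer.
Oxide-by-oxide targets in 2000 pbw glass melt:
  SrO: 18.90% × 2000 = 378.0 pbw
  CaO: 28.83% × 2000 = 576.6 pbw
  MgO: 16.76% × 2000 = 335.2 pbw
  SiO2: 35.51% × 2000 = 710.2 pbw
Mass-balance tally per oxide working from each reported weight, against the basis in use (target by target, the sums agree given rounding of the digits):
  SrO: 537.4·0.7034 = 378.0 pbw (target 378.0 pbw)
  CaO: 721.7·0.4835 + 744.5·0.3058 = 576.6 pbw (target 576.6 pbw)
  MgO: 537.3·0.3179 + 744.5·0.2208 = 335.2 pbw (target 335.2 pbw)
  SiO2: 537.3·0.6320 + 721.7·0.5135 = 710.2 pbw (target 710.2 pbw)
Consistency of the glass mass: batch total minus LOI = 2000 pbw (oxide target masses add up to 2000 pbw; basis as stated: 2000 pbw — deltas are rounding alone).
Whole-batch sum: Σ batch = 2541 pbw; the LOI term Σ batch·LOI equals 540.9 pbw; as yield: glass ÷ batch → 78.71%.

Batch per 2000 pbw glass melt:
  Raw A: 537.3 pbw
  Source B: 721.7 pbw
  Ingredient C: 744.5 pbw
  Raw D: 537.4 pbw
Total batch = 2541 pbw; LOI loss = 540.9 pbw; yield = 78.71%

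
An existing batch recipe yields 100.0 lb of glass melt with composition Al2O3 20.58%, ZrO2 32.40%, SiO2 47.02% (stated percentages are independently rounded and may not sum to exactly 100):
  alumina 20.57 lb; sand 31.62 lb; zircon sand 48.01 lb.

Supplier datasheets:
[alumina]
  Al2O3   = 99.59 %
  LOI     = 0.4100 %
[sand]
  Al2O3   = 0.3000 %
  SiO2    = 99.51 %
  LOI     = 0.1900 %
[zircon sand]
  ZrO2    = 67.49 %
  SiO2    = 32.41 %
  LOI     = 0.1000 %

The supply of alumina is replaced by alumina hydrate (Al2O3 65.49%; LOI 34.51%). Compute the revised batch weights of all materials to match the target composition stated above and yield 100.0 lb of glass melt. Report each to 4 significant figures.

All arithmetic carries full precision end to end; mid-chain values are shown, rounded to 4 significant figures, as written — each reported number sees exactly one rounding; the derived quantities (net glass mass, the three compositions, LOI, yield, totals) are rebuilt in exact precision from the weighed amounts at 100.0 lb of glass exactly as shown in the problem or answer text.
Target masses of each oxide per 100.0 lb glass melt:
  Al2O3: 20.58% × 100.0 = 20.58 lb
  ZrO2: 32.40% × 100.0 = 32.40 lb
  SiO2: 47.02% × 100.0 = 47.02 lb
Verifying the oxide balance using the reported weights, on the stated basis (sums match the target masses net of answer rounding effects):
  Al2O3: 31.28·0.6549 + 31.62·0.003000 = 20.58 lb (target 20.58 lb)
  ZrO2: 48.01·0.6749 = 32.40 lb (target 32.40 lb)
  SiO2: 31.62·0.9951 + 48.01·0.3241 = 47.03 lb (target 47.02 lb)
The glass-mass cross-check: the batch minus its LOI: 100.0 lb (targets for the oxides total 100.0 lb; against the stated basis, 100.0 lb — a pure rounding effect).
Adding the batch up: Σ batch = 110.9 lb; Σ batch·LOI gives LOI loss = 10.90 lb; the yield ratio, glass ÷ batch: 90.17%.

Revised batch per 100.0 lb glass melt:
  alumina hydrate: 31.28 lb
  sand: 31.62 lb
  zircon sand: 48.01 lb
Total batch = 110.9 lb; LOI loss = 10.90 lb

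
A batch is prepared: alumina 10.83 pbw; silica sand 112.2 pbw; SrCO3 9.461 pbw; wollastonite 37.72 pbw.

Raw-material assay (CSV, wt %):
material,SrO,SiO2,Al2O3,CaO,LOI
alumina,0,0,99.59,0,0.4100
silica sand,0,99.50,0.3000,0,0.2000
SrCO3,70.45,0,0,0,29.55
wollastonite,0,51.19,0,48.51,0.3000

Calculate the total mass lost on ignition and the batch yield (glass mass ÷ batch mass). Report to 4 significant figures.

Values along the way appear (rounded to 4 significant digits) in the printout — the whole derivation keeps exact precision in all steps. Every reported result undergoes a single rounding; derived quantities (the totals, LOI, the four compositions, net glass mass, yield) are rebuilt at full precision from the batch weights for 167.0 pbw of glass exactly as printed in problem or answer.
Per-material ignition loss:
  alumina: 10.83 × 0.004100 = 0.04440 pbw
  silica sand: 112.2 × 0.002000 = 0.2244 pbw
  SrCO3: 9.461 × 0.2955 = 2.796 pbw
  wollastonite: 37.72 × 0.003000 = 0.1132 pbw
Total LOI = 3.178 pbw
Glass = batch − LOI = 170.2 − 3.178 = 167.0 pbw

LOI loss = 3.178 pbw; glass = 167.0 pbw; yield = 98.13%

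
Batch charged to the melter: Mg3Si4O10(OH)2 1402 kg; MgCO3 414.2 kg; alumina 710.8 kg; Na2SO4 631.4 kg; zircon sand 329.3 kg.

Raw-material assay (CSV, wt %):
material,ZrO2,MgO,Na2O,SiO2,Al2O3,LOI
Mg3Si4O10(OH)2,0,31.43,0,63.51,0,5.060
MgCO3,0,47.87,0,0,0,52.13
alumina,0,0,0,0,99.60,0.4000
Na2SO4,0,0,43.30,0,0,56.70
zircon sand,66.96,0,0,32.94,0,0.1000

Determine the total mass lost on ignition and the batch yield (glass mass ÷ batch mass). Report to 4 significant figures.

LOI loss = 648.0 kg; glass = 2840 kg; yield = 81.42%

Exact precision is carried end to end; intermediates appear rounded to 4 significant digits at each printed step — every reported number carries a single rounding; derived quantities (ignition loss, five oxide percentages, glass mass, the totals, yield) are carried using the weight values on 2840 kg of glass in exact precision, precisely as stated by question or answer.
Per-material ignition loss:
  Mg3Si4O10(OH)2: 1402 × 0.05060 = 70.94 kg
  MgCO3: 414.2 × 0.5213 = 215.9 kg
  alumina: 710.8 × 0.004000 = 2.843 kg
  Na2SO4: 631.4 × 0.5670 = 358.0 kg
  zircon sand: 329.3 × 0.001000 = 0.3293 kg
Total LOI = 648.0 kg
Glass = batch − LOI = 3488 − 648.0 = 2840 kg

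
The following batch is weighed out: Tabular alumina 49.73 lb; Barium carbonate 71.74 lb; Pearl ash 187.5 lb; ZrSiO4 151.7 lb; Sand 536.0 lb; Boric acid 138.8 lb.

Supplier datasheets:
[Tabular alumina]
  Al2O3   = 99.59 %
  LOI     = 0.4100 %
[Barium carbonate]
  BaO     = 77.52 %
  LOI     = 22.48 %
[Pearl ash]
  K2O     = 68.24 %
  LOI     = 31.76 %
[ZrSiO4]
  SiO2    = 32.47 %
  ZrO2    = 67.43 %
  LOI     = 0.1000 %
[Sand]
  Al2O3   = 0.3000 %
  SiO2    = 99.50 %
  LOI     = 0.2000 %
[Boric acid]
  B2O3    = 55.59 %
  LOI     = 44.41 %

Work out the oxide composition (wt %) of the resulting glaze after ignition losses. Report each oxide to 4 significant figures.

Glass mass = 996.7 lb (batch 1135 − LOI 138.7).
Composition: K2O 12.84%, B2O3 7.741%, Al2O3 5.130%, BaO 5.580%, SiO2 58.45%, ZrO2 10.26%

Intermediates are displayed, with 4-significant-figure rounding, at each printed step; the working math holds full float precision at each step; every reported value is rounded just once. Derived quantities, which include six oxide percentages, yield, LOI, totals, net glass mass, are carried at exact precision, as written in problem or answer, from the weighed amounts for 996.7 lb of glass.
Per-oxide mass from batch:
  K2O: 187.5·0.6824 = 128.0 lb
  B2O3: 138.8·0.5559 = 77.16 lb
  Al2O3: 49.73·0.9959 + 536.0·0.003000 = 51.13 lb
  BaO: 71.74·0.7752 = 55.61 lb
  SiO2: 151.7·0.3247 + 536.0·0.9950 = 582.6 lb
  ZrO2: 151.7·0.6743 = 102.3 lb
LOI: 49.73·0.004100 + 71.74·0.2248 + 187.5·0.3176 + 151.7·0.001000 + 536.0·0.002000 + 138.8·0.4441 = 138.7 lb
batch − LOI leaves glass = 1135 − 138.7 = 996.7 lb (equal to the oxide-mass sum)
wt % = oxide mass / glass mass × 100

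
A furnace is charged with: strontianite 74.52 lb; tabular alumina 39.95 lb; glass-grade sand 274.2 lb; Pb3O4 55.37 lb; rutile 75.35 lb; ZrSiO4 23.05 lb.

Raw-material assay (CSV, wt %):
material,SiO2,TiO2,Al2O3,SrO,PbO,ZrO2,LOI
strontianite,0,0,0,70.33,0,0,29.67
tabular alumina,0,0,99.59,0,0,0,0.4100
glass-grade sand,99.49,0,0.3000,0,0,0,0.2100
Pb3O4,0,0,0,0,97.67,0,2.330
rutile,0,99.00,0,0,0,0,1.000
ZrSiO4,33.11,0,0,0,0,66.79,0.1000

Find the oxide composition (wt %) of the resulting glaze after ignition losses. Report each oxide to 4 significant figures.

Glass mass = 517.5 lb (batch 542.4 − LOI 24.92).
Composition: SiO2 54.19%, TiO2 14.41%, Al2O3 7.847%, SrO 10.13%, PbO 10.45%, ZrO2 2.975%

Values along the way are printed rounded off to 4 significant figures alongside each step — the whole derivation maintains full float precision all the way through — a single rounding yields each reported result — the derived quantities, which include net glass mass, the totals, six oxide percentages, ignition loss, yield, are recomputed at full precision, as quoted within problem or answer, from the batch weights at 517.5 lb of glass.
Oxide-by-oxide delivered mass:
  SiO2: 274.2·0.9949 + 23.05·0.3311 = 280.4 lb
  TiO2: 75.35·0.9900 = 74.60 lb
  Al2O3: 39.95·0.9959 + 274.2·0.003000 = 40.61 lb
  SrO: 74.52·0.7033 = 52.41 lb
  PbO: 55.37·0.9767 = 54.08 lb
  ZrO2: 23.05·0.6679 = 15.40 lb
LOI: 74.52·0.2967 + 39.95·0.004100 + 274.2·0.002100 + 55.37·0.02330 + 75.35·0.01000 + 23.05·0.001000 = 24.92 lb
Net of LOI, the glass mass = 542.4 − 24.92 = 517.5 lb (= the summed oxide contributions)
wt % = 100 × oxide mass / glass mass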